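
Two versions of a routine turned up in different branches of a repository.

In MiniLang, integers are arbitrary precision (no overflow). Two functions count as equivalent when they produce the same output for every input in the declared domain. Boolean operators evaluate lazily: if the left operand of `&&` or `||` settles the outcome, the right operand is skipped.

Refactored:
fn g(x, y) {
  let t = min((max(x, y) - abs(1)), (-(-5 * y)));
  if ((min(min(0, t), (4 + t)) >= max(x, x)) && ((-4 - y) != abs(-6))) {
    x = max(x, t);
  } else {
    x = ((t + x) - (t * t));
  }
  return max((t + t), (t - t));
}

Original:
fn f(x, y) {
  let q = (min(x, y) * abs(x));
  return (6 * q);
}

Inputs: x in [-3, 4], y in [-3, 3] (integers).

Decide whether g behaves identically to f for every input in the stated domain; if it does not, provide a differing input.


x=-3, y=-3 yields -54 from f but 0 from g.
verdict: not equivalent; witness: x=-3, y=-3


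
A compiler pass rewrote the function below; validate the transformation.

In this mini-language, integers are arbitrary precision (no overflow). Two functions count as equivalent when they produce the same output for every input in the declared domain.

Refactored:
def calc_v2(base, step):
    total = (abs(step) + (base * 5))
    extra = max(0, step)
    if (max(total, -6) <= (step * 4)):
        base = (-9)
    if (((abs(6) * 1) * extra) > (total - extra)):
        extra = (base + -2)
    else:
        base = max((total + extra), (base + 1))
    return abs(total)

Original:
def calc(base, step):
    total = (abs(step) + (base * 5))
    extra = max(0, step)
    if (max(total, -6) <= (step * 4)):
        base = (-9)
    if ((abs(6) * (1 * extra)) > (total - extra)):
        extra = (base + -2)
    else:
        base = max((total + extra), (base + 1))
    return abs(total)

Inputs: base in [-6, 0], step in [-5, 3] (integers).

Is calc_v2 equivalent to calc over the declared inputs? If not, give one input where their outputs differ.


Equivalent — the differences include same computation, different form, yet no declared input distinguishes the two.
Spot check at base=-5, step=-4 — calc: total becomes -21; next extra becomes 0; next (max(total, -6) <= (step * 4)) evaluates to false; next ((abs(6) * (1 * extra)) > (total - extra)) evaluates to true; next extra becomes -7; next final value 21. calc_v2: total becomes -21; next extra becomes 0; next (max(total, -6) <= (step * 4)) evaluates to false; next (((abs(6) * 1) * extra) > (total - extra)) evaluates to true; next extra becomes -7; next final value 21. Both give 21.
An exhaustive pass over the 63 declared inputs shows identical outputs.
verdict: equivalent


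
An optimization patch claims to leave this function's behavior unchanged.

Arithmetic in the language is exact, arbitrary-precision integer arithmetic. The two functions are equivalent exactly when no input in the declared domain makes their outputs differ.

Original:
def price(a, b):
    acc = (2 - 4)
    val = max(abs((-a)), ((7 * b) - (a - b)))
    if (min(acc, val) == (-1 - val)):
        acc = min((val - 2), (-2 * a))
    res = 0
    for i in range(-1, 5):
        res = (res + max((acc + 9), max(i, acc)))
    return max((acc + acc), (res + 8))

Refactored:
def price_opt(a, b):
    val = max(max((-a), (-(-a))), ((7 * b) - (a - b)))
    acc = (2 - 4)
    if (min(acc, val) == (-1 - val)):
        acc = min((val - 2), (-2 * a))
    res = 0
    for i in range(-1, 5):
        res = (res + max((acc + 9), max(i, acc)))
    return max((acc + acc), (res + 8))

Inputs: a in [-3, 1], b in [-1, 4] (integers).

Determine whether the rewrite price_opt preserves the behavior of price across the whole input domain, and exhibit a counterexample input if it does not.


Behavior is preserved: although min/max/abs usage differs, the outputs never diverge.
Spot check at a=0, b=1 — price: acc = -2; val = 8; (min(acc, val) == (-1 - val)) -> false; res = 0; [i=-1]; res = 7; [i=0]; res = 14; [i=1]; res = 21; [i=2]; res = 28; [i=3]; res = 35; [i=4]; res = 42; return 50. price_opt: val = 8; acc = -2; (min(acc, val) == (-1 - val)) -> false; res = 0; [i=-1]; res = 7; [i=0]; res = 14; [i=1]; res = 21; [i=2]; res = 28; [i=3]; res = 35; [i=4]; res = 42; return 50. Both give 50.
An exhaustive pass over the 30 declared inputs shows identical outputs.
verdict: equivalent


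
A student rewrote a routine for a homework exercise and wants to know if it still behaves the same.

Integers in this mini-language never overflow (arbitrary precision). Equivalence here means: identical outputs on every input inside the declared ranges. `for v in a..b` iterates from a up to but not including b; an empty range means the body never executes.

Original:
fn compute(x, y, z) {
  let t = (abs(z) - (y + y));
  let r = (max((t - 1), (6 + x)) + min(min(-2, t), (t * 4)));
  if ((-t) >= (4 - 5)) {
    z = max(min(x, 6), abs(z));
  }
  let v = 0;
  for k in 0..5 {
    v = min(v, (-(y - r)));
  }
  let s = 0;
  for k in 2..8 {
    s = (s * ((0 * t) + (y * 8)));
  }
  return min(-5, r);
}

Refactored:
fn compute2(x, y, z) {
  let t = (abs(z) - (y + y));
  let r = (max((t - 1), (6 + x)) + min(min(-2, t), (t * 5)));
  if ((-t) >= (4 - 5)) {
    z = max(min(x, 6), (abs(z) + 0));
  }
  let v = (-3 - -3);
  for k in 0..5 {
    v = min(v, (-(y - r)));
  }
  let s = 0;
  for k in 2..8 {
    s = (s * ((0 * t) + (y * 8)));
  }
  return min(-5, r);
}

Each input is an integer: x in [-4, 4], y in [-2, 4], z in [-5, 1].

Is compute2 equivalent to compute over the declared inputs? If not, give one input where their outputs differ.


x=-4, y=1, z=0 yields -6 from compute but -8 from compute2.
verdict: not equivalent; witness: x=-4, y=1, z=0


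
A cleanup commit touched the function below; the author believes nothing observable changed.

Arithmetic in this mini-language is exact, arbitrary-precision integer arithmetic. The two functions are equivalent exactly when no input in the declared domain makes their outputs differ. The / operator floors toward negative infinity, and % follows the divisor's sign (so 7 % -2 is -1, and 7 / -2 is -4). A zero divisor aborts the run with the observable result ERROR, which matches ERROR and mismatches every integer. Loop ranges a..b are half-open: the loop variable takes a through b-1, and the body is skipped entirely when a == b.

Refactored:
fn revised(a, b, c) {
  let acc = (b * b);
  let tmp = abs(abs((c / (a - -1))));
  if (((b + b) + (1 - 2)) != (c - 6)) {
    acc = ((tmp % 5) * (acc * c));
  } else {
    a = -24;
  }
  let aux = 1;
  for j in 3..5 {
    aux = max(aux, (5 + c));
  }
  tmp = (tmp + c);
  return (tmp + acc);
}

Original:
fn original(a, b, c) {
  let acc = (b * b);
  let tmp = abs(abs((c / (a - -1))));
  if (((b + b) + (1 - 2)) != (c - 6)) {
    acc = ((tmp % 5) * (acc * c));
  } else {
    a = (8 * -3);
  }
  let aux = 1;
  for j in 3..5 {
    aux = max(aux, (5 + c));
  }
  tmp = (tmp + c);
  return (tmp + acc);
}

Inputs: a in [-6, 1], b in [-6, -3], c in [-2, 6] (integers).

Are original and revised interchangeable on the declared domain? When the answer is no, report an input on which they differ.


Equivalent — the differences include arithmetic usage differs; also constant usage differs, yet no declared input distinguishes the two.
Spot check at a=-3, b=-4, c=4 — original: acc := 16 | tmp := 2 | (((b + b) + (1 - 2)) != (c - 6)): true | acc := 128 | aux := 1 | iter j=3: | aux := 9 | iter j=4: | aux := 9 | tmp := 6 | result 134. revised: acc := 16 | tmp := 2 | (((b + b) + (1 - 2)) != (c - 6)): true | acc := 128 | aux := 1 | iter j=3: | aux := 9 | iter j=4: | aux := 9 | tmp := 6 | result 134. Both give 134.
Across all 288 domain points the two functions coincide.
verdict: equivalent


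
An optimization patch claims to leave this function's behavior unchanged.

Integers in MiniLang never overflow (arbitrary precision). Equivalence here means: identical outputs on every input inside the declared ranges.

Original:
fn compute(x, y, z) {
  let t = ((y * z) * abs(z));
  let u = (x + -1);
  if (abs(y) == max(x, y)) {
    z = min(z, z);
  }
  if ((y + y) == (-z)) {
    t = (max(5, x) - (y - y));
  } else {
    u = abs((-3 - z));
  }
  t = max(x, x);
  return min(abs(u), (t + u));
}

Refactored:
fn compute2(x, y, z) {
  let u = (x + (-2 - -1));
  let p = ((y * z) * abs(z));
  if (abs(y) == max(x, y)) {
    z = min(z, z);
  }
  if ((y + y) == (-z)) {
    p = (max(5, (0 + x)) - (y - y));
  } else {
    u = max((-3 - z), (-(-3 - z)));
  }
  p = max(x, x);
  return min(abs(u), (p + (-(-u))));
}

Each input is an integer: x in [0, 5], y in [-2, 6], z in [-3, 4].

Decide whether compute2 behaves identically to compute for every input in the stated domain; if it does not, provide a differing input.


Comparing the listings, the differences include: constant usage differs, min/max/abs usage differs, arithmetic usage differs, local variable names differ.
Tracing x=5, y=5, z=-2: compute: t=-20, then u=4, then (abs(y) == max(x, y)) is true, then z=-2, then ((y + y) == (-z)) is false, then u=1, then t=5, then returns 1 | compute2: u=4, then p=-20, then (abs(y) == max(x, y)) is true, then z=-2, then ((y + y) == (-z)) is false, then u=1, then p=5, then returns 1 — matching result 1.
Across all 432 domain points the two functions coincide.
verdict: equivalent


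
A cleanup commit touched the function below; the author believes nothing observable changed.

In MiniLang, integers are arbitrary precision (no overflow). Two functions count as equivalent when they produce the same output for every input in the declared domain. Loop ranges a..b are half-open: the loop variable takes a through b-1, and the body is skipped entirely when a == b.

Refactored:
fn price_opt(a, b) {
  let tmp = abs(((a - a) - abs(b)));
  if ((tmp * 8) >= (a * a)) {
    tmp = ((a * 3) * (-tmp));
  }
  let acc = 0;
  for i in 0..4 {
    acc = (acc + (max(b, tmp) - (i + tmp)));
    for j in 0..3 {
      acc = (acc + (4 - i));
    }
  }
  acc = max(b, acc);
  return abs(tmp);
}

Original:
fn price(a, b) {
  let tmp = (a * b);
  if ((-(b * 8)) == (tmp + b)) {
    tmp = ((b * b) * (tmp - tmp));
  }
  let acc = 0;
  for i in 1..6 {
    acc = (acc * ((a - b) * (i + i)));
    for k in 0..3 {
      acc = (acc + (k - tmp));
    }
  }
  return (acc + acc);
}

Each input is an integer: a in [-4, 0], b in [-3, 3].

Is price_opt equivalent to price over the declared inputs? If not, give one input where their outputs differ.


There is a counterexample at a=-4, b=-3: -99726 on one side, 36 on the other.
price: tmp=12, then ((-(b * 8)) == (tmp + b)) is false, then acc=0, then (i=1), then acc=0, then (k=0), then acc=-12, then (k=1), then acc=-23, then (k=2), then acc=-33, then (i=2), then acc=132, then (k=0), then acc=120, then (k=1), then acc=109, then (k=2), then acc=99, then (i=3), then acc=-594, then (k=0), then acc=-606, then (k=1), then acc=-617, then (k=2), then acc=-627, then (i=4), then acc=5016, then (k=0), then acc=5004, then (k=1), then acc=4993, then (k=2), then acc=4983, then (i=5), then acc=-49830, then (k=0), then acc=-49842, then (k=1), then acc=-49853, then (k=2), then acc=-49863, then returns -99726
price_opt: tmp=3, then ((tmp * 8) >= (a * a)) is true, then tmp=36, then acc=0, then (i=0), then acc=0, then (j=0), then acc=4, then (j=1), then acc=8, then (j=2), then acc=12, then (i=1), then acc=11, then (j=0), then acc=14, then (j=1), then acc=17, then (j=2), then acc=20, then (i=2), then acc=18, then (j=0), then acc=20, then (j=1), then acc=22, then (j=2), then acc=24, then (i=3), then acc=21, then (j=0), then acc=22, then (j=1), then acc=23, then (j=2), then acc=24, then acc=24, then returns 36
verdict: not equivalent; witness: a=-4, b=-3


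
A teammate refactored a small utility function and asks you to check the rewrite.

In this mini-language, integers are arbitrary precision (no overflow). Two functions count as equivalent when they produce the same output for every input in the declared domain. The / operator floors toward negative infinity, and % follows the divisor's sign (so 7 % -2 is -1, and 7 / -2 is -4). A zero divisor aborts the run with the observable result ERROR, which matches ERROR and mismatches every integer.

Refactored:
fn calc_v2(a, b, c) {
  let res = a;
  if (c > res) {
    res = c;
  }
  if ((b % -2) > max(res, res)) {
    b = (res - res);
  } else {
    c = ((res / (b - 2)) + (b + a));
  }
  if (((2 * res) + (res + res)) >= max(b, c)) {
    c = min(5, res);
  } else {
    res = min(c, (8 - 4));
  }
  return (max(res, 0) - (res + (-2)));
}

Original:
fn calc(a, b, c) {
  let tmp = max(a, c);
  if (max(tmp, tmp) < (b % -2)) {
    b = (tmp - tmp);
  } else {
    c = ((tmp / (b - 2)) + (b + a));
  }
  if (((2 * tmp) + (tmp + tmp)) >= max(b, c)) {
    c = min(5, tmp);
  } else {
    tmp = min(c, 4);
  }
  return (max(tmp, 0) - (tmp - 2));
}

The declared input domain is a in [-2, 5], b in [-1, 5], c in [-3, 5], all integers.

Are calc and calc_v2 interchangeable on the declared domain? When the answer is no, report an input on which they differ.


Reading the diff, among the changes: constant usage differs, and comparison usage differs, and arithmetic usage differs, and local variable names differ, and min/max/abs usage differs, and branching structure differs, and statement counts differ.
Tracing a=4, b=5, c=2: calc: tmp := 4 | (max(tmp, tmp) < (b % -2)): false | c := 10 | (((2 * tmp) + (tmp + tmp)) >= max(b, c)): true | c := 4 | result 2 | calc_v2: res := 4 | (c > res): false | ((b % -2) > max(res, res)): false | c := 10 | (((2 * res) + (res + res)) >= max(b, c)): true | c := 4 | result 2 — matching result 2.
An exhaustive pass over the 504 declared inputs shows identical outputs.
verdict: equivalent


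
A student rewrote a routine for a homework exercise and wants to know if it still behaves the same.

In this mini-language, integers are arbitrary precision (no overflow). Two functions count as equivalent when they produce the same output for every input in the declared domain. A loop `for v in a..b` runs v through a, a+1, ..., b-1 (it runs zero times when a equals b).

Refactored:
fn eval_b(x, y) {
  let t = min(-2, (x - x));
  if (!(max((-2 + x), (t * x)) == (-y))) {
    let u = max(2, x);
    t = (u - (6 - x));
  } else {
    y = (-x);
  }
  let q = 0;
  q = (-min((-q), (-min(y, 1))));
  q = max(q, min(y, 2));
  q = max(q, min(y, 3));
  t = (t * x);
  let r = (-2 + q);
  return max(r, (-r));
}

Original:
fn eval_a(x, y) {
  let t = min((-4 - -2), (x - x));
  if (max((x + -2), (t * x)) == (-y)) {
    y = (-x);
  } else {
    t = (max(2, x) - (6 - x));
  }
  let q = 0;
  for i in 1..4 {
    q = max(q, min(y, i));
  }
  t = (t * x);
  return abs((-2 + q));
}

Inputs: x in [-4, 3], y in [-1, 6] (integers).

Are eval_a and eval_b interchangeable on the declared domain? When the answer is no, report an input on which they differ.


Differences: statement counts differ, constant usage differs, local variable names differ, loop structure differs, min/max/abs usage differs, boolean connective usage differs, arithmetic usage differs — yet all 64 inputs agree.
verdict: equivalent


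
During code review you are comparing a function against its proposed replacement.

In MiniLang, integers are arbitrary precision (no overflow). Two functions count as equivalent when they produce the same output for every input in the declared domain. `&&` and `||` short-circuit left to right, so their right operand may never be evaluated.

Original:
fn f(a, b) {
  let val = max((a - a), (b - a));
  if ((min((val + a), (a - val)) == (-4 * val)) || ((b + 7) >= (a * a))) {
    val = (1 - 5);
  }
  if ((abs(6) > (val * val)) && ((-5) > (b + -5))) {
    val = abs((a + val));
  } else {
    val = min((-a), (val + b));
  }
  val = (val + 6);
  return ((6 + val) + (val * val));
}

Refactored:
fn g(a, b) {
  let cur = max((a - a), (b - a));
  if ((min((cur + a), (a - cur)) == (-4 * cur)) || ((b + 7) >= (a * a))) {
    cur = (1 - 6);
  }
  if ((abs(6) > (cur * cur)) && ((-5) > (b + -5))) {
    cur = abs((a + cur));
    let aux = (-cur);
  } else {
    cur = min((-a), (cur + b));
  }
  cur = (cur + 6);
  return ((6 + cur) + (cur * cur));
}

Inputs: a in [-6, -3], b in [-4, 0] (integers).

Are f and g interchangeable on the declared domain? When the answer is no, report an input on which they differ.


Take a=-6, b=-4.
f: val=2, then ((min((val + a), (a - val)) == (-4 * val)) || ((b + 7) >= (a * a))) is true, then val=-4, then ((abs(6) > (val * val)) && ((-5) > (b + -5))) is false, then val=-8, then val=-2, then returns 8
g: cur=2, then ((min((cur + a), (a - cur)) == (-4 * cur)) || ((b + 7) >= (a * a))) is true, then cur=-5, then ((abs(6) > (cur * cur)) && ((-5) > (b + -5))) is false, then cur=-9, then cur=-3, then returns 12
8 != 12, so the rewrite changes behavior.
verdict: not equivalent; witness: a=-6, b=-4


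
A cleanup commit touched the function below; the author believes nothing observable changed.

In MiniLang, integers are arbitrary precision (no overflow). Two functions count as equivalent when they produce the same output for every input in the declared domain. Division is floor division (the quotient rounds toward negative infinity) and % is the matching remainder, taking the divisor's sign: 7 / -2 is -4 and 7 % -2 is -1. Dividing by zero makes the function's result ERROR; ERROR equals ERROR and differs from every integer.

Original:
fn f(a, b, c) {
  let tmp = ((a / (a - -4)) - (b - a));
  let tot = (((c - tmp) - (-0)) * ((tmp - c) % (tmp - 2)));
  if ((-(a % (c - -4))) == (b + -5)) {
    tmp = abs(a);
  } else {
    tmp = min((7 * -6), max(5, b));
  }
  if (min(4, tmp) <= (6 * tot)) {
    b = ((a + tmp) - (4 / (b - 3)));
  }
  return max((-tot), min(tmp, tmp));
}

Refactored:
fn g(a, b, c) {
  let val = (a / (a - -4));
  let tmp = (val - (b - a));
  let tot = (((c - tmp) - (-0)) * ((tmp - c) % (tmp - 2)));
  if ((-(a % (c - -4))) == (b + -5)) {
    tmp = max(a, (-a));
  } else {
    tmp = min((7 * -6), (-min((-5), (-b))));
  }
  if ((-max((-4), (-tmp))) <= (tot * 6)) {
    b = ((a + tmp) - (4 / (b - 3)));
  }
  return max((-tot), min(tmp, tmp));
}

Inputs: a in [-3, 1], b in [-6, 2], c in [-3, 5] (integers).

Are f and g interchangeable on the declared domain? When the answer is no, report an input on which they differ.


Although statement counts differ; and min/max/abs usage differs; and local variable names differ, 405/405 inputs agree.
verdict: equivalent


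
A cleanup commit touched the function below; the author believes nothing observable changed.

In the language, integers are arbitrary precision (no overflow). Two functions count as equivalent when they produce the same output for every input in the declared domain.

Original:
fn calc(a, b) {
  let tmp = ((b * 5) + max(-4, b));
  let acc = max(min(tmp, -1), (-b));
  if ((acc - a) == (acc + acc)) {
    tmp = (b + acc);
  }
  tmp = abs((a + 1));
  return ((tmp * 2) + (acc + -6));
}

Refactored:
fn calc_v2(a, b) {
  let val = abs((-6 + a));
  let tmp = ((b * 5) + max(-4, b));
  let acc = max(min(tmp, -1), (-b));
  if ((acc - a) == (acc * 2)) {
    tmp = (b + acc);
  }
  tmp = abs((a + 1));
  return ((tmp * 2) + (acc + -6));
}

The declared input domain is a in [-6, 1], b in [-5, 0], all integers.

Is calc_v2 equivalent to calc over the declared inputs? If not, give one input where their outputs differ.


Side by side, the visible changes include: constant usage differs; local variable names differ; min/max/abs usage differs; arithmetic usage differs; statement counts differ.
Spot check at a=-5, b=0 — calc: tmp=0, then acc=0, then ((acc - a) == (acc + acc)) is false, then tmp=4, then returns 2. calc_v2: val=11, then tmp=0, then acc=0, then ((acc - a) == (acc * 2)) is false, then tmp=4, then returns 2. Both give 2.
Every one of the 48 inputs gives matching results.
verdict: equivalent


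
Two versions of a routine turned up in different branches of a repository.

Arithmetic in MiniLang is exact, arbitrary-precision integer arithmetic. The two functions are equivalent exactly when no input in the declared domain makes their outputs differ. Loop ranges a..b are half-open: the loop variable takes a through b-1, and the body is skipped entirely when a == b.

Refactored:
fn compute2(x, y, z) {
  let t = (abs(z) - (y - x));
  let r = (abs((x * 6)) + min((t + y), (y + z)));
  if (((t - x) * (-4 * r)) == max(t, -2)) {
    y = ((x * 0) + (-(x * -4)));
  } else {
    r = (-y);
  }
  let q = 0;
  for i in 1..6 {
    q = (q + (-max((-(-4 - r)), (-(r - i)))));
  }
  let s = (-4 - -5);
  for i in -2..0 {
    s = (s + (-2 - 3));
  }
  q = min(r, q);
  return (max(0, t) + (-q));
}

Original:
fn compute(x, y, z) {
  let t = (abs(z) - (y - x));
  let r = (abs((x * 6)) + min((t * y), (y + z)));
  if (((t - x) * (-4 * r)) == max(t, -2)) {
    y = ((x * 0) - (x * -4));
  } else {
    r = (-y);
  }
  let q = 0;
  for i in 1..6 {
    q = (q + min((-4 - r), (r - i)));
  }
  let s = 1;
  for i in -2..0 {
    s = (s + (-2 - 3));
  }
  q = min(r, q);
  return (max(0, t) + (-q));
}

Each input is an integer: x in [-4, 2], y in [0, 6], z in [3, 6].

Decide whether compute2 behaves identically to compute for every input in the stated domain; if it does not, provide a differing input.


Evaluate both at x=0, y=3, z=3.
compute: t := 0 | r := 0 | (((t - x) * (-4 * r)) == max(t, -2)): true | y := 0 | q := 0 | iter i=1: | q := -4 | iter i=2: | q := -8 | iter i=3: | q := -12 | iter i=4: | q := -16 | iter i=5: | q := -21 | s := 1 | iter i=-2: | s := -4 | iter i=-1: | s := -9 | q := -21 | result 21
compute2: t := 0 | r := 3 | (((t - x) * (-4 * r)) == max(t, -2)): true | y := 0 | q := 0 | iter i=1: | q := -7 | iter i=2: | q := -14 | iter i=3: | q := -21 | iter i=4: | q := -28 | iter i=5: | q := -35 | s := 1 | iter i=-2: | s := -4 | iter i=-1: | s := -9 | q := -35 | result 35
21 vs 35 — the two versions disagree here.
verdict: not equivalent; witness: x=0, y=3, z=3


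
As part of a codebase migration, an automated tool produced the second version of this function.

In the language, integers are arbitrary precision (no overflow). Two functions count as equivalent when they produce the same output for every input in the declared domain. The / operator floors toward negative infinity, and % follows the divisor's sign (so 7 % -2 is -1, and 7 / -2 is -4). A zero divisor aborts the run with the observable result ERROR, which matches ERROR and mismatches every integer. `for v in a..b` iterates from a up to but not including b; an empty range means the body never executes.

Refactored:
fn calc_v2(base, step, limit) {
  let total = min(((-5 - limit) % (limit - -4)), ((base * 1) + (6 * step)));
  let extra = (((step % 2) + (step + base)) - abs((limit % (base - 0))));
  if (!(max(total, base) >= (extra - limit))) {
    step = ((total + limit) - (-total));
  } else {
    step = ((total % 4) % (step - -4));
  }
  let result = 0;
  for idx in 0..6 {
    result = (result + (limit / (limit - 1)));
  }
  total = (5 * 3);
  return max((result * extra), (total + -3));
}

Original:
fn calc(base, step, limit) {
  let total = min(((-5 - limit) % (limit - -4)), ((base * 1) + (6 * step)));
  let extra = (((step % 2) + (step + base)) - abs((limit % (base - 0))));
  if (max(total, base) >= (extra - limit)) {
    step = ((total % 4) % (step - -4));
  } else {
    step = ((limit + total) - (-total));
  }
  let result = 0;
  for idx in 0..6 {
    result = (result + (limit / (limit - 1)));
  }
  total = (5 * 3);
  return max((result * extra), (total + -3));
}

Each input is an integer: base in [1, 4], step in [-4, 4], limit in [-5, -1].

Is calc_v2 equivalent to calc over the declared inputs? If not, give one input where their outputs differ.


Reading the diff, among the changes: boolean connective usage differs.
As a probe, take base=1, step=1, limit=-4: calc runs divide-by-zero, output ERROR; calc_v2 runs divide-by-zero, output ERROR; both end at ERROR.
Across all 180 domain points the two functions coincide.
verdict: equivalent


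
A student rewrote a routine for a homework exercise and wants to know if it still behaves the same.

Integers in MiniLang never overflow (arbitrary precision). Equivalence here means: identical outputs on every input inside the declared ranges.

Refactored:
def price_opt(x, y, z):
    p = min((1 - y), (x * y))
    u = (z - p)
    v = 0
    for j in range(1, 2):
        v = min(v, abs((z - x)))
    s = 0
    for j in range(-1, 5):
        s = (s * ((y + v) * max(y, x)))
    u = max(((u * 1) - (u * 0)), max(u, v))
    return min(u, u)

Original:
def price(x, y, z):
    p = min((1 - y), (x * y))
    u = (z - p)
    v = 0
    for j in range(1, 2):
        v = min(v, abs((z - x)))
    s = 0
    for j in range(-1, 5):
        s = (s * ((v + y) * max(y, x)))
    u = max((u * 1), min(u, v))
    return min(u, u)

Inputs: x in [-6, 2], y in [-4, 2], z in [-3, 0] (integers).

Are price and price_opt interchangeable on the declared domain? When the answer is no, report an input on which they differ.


x=-6, y=-4, z=-3 yields -8 from price but 0 from price_opt.
verdict: not equivalent; witness: x=-6, y=-4, z=-3


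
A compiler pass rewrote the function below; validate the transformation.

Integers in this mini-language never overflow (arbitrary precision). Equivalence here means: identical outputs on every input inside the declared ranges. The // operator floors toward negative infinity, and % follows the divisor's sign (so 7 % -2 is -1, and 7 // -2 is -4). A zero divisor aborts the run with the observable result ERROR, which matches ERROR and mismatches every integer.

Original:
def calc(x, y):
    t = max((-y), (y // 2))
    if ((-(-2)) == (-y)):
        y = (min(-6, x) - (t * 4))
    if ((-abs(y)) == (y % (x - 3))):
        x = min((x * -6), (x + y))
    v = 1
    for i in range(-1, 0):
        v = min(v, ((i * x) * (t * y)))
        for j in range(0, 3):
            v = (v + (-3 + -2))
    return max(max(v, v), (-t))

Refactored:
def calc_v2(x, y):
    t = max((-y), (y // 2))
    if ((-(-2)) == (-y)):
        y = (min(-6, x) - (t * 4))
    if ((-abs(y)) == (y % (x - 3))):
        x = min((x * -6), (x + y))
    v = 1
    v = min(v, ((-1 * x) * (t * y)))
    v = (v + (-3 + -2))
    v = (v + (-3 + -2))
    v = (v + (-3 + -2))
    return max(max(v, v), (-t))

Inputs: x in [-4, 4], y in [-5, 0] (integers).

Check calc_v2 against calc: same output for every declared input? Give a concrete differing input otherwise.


Differences: constant usage differs, and local variable names differ, and loop structure differs, and arithmetic usage differs — yet all 54 inputs agree.
verdict: equivalent


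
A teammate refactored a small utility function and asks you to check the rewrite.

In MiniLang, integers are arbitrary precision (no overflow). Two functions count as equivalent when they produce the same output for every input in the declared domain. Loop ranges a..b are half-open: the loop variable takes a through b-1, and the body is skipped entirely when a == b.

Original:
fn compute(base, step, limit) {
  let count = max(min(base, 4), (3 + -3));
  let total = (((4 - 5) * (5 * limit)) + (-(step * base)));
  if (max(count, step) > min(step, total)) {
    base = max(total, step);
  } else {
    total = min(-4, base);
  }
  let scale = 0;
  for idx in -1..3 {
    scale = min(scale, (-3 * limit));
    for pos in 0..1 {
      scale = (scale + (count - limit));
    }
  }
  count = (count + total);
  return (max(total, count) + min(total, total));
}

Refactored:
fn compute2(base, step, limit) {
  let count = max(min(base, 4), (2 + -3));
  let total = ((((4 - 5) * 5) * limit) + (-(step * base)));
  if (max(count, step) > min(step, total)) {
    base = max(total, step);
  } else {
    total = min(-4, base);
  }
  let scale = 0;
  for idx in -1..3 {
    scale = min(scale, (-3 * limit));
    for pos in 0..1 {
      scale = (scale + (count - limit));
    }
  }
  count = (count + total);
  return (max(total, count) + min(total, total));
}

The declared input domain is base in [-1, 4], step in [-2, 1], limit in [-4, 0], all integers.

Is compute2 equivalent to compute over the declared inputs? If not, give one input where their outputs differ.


On input base=-1, step=-1, limit=-4, compute returns 38 while compute2 returns -8.
verdict: not equivalent; witness: base=-1, step=-1, limit=-4


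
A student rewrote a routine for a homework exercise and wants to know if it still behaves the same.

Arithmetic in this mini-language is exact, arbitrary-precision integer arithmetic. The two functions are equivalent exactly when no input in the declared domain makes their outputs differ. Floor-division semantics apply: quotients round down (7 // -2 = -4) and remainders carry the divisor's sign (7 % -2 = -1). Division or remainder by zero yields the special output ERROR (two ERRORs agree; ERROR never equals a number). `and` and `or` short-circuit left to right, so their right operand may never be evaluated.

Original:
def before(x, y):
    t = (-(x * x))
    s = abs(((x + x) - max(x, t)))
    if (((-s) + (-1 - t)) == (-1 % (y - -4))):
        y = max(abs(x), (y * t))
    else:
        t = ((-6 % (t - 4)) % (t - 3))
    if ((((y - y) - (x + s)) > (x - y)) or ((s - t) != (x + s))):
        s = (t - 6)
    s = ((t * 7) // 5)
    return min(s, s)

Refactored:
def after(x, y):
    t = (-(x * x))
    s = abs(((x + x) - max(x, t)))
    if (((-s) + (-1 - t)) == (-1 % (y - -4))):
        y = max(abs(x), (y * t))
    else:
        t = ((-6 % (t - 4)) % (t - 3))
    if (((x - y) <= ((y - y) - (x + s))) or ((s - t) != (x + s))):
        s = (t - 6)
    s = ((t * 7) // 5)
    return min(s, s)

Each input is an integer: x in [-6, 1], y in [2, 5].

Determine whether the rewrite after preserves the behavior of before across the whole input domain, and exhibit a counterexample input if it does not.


Equivalent. There is a behavioral-looking edit here, yet the outcome never shifts on this domain.
Checked all 32 inputs in the declared domain: the outputs agree on every one.
Tracing x=-6, y=2: before: t = -36; s = 6; (((-s) + (-1 - t)) == (-1 % (y - -4))) -> false; t = -6; ((((y - y) - (x + s)) > (x - y)) or ((s - t) != (x + s))) -> true; s = -12; s = -9; return -9 | after: t = -36; s = 6; (((-s) + (-1 - t)) == (-1 % (y - -4))) -> false; t = -6; (((x - y) <= ((y - y) - (x + s))) or ((s - t) != (x + s))) -> true; s = -12; s = -9; return -9 — matching result -9.
verdict: equivalent


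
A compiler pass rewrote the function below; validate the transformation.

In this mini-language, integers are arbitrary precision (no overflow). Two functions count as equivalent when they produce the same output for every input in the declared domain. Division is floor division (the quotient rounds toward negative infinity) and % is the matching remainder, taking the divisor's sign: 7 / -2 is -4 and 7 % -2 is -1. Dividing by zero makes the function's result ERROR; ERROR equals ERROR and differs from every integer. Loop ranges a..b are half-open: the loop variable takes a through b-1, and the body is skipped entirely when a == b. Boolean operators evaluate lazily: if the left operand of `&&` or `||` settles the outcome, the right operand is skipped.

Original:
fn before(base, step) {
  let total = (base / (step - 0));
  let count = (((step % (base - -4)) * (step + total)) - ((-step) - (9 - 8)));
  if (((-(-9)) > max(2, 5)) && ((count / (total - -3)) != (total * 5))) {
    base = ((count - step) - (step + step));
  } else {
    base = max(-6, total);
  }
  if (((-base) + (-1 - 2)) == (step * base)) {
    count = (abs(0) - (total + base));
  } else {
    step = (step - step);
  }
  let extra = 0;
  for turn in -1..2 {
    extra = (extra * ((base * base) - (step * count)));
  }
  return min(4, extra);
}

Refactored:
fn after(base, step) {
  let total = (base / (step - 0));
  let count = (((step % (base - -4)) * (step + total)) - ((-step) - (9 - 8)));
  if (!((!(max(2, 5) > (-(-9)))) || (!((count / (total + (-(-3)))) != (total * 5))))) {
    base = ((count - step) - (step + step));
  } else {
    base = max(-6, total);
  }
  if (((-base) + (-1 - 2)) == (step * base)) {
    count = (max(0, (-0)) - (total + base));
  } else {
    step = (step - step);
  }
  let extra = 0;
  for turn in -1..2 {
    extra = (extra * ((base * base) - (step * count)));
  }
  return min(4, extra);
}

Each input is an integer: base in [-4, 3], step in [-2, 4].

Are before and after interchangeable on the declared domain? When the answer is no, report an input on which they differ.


Consider the input base=-3, step=1.
before: total := -3 | count := 2 | divide-by-zero, output ERROR
after: total := -3 | count := 2 | (!((!(max(2, 5) > (-(-9)))) || (!((count / (total + (-(-3)))) != (total * 5))))): false | base := -3 | (((-base) + (-1 - 2)) == (step * base)): false | step := 0 | extra := 0 | iter turn=-1: | extra := 0 | iter turn=0: | extra := 0 | iter turn=1: | extra := 0 | result 0
ERROR against 0: the behavior changed.
verdict: not equivalent; witness: base=-3, step=1


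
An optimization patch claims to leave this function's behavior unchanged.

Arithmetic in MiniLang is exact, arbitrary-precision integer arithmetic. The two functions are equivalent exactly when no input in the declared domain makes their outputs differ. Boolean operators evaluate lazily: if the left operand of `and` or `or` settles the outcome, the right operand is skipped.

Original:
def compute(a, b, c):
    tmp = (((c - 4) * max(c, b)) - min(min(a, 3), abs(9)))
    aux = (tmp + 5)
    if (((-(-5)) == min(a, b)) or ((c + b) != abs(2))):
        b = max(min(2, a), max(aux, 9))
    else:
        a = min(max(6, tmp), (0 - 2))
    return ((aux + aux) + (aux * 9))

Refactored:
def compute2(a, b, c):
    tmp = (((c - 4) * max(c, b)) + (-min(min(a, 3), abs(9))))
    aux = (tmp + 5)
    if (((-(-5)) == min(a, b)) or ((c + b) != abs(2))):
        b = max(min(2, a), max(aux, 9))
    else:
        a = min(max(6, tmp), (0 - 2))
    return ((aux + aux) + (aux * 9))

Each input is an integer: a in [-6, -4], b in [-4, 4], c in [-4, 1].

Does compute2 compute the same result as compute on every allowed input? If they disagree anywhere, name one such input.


The two are interchangeable: arithmetic usage differs, and every declared input agrees.
Spot check at a=-4, b=2, c=0 — compute: tmp := -4 | aux := 1 | (((-(-5)) == min(a, b)) or ((c + b) != abs(2))): false | a := -2 | result 11. compute2: tmp := -4 | aux := 1 | (((-(-5)) == min(a, b)) or ((c + b) != abs(2))): false | a := -2 | result 11. Both give 11.
An exhaustive pass over the 162 declared inputs shows identical outputs.
verdict: equivalent


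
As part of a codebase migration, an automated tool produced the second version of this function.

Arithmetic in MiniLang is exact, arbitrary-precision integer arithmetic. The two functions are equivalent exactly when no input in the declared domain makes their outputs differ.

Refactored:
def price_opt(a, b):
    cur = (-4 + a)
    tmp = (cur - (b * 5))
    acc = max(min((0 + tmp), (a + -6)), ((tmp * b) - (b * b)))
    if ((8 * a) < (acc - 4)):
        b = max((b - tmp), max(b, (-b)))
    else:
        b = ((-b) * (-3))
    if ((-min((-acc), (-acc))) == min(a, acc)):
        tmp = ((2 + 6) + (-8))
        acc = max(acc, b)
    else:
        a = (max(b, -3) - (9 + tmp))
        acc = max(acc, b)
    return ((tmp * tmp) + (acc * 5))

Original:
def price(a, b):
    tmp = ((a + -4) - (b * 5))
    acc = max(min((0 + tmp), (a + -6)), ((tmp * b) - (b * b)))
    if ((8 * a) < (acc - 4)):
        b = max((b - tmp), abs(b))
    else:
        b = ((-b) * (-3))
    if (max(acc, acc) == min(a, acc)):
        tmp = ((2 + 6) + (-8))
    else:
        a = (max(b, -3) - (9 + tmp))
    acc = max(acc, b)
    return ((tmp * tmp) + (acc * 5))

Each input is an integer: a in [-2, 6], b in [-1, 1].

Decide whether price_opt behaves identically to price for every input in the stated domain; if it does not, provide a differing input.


Differences: statement counts differ; also local variable names differ; also min/max/abs usage differs — yet all 27 inputs agree.
verdict: equivalent


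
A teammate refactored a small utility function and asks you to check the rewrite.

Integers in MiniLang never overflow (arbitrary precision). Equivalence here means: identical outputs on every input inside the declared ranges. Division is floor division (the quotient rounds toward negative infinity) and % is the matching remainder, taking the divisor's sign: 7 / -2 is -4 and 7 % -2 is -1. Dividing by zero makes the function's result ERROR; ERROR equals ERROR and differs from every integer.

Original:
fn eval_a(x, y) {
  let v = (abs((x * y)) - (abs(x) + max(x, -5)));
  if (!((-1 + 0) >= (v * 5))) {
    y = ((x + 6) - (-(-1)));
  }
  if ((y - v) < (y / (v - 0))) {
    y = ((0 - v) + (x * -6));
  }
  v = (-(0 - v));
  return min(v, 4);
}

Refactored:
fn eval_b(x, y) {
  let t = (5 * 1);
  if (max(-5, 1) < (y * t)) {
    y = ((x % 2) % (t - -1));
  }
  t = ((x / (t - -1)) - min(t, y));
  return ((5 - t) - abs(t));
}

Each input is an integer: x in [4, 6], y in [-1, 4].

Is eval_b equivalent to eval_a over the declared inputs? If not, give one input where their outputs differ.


The rewrite breaks on x=4, y=-1, where the results are -4 and 3.
eval_a: v becomes -4; next (!((-1 + 0) >= (v * 5))) evaluates to false; next ((y - v) < (y / (v - 0))) evaluates to false; next v becomes -4; next final value -4
eval_b: t becomes 5; next (max(-5, 1) < (y * t)) evaluates to false; next t becomes 1; next final value 3
verdict: not equivalent; witness: x=4, y=-1


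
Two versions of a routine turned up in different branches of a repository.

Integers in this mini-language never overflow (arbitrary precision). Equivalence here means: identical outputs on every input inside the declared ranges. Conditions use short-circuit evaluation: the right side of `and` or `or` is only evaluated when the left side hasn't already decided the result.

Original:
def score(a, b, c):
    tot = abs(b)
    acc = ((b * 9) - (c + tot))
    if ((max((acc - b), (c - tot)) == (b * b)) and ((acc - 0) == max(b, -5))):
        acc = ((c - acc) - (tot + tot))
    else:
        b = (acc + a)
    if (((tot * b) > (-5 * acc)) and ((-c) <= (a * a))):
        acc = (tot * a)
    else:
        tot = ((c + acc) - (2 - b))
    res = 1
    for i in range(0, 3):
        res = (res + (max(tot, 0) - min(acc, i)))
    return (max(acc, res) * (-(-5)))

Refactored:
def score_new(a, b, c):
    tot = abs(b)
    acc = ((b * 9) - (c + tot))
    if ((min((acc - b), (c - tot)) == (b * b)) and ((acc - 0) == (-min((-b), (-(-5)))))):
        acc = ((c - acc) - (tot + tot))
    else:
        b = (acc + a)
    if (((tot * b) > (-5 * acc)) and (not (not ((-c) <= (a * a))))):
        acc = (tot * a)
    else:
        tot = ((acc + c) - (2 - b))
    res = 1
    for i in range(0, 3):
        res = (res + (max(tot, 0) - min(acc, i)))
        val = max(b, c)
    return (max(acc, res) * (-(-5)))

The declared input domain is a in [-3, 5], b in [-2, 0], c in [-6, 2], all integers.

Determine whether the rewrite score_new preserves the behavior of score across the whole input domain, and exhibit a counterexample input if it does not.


The one real change (`max((acc - b), (c - tot))` became `min((acc - b), (c - tot))`) has no effect anywhere in the declared ranges.
Spot check at a=2, b=-1, c=-4 — score: tot=1, then acc=-6, then ((max((acc - b), (c - tot)) == (b * b)) and ((acc - 0) == max(b, -5))) is false, then b=-4, then (((tot * b) > (-5 * acc)) and ((-c) <= (a * a))) is false, then tot=-16, then res=1, then (i=0), then res=7, then (i=1), then res=13, then (i=2), then res=19, then returns 95. score_new: tot=1, then acc=-6, then ((min((acc - b), (c - tot)) == (b * b)) and ((acc - 0) == (-min((-b), (-(-5)))))) is false, then b=-4, then (((tot * b) > (-5 * acc)) and (not (not ((-c) <= (a * a))))) is false, then tot=-16, then res=1, then (i=0), then res=7, then val=-4, then (i=1), then res=13, then val=-4, then (i=2), then res=19, then val=-4, then returns 95. Both give 95.
Every one of the 243 inputs gives matching results.
verdict: equivalent


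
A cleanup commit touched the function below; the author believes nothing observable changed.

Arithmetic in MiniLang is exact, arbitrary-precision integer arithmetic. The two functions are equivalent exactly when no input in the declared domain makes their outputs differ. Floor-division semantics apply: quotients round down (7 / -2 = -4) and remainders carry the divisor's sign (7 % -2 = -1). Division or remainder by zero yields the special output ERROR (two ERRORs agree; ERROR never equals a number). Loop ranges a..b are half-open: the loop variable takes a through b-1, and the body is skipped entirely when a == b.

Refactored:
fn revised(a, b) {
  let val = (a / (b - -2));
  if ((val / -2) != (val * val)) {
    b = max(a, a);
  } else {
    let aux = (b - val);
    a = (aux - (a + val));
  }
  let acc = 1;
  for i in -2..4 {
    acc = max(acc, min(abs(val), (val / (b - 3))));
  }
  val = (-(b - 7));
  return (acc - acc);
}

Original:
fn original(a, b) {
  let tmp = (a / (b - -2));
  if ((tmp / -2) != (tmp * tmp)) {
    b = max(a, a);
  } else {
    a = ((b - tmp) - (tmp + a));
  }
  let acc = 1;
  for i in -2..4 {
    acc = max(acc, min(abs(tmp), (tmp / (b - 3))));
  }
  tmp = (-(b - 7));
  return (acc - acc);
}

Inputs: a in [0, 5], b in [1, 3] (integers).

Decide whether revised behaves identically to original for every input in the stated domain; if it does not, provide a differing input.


Differences: local variable names differ; and statement counts differ — yet all 18 inputs agree.
verdict: equivalent
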